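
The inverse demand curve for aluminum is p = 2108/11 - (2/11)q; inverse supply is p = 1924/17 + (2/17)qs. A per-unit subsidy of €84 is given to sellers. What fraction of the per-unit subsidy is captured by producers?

Pre-subsidy: 2108/11 - (2/11)q = 1924/17 + (2/17)q gives q* = 262 and p* = 144.
With the subsidy, sellers receive ps = pb + 84 for each unit, where pb is the price buyers pay.
On the curves, pb = 2108/11 - (2/11)q and ps = 1924/17 + (2/17)q; the wedge ps − pb = 84 gives 1924/17 + (2/17)q − (2108/11 - (2/11)q) = 84, so q' = 542.5.
Then pb = 2108/11 − (2/11)·542.5 = 93 and ps = 1924/17 + (2/17)·542.5 = 177.
Buyers' price falls by p* − pb = 144 − 93 = 51; sellers' price rises by ps − p* = 177 − 144 = 33.
So producers capture 33/84 = 11/28 of each unit of subsidy.

Producer share = 11/28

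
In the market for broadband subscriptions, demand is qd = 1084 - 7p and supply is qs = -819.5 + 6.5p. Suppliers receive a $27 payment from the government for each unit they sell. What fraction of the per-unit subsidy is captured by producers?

Producer share = 14/27

Pre-subsidy: 1084 - 7p = -819.5 + 6.5p gives p* = 141, q* = 97.
With the subsidy, sellers receive ps = pb + 27 for each unit, where pb is the price buyers pay.
Supply in terms of pb becomes qs = -819.5 + 6.5(pb + 27) = -644 + 6.5pb. Setting this equal to demand: 1084 - 7pb = -644 + 6.5pb, so pb = 128.
Sellers receive ps = 128 + 27 = 155; q' = 1084 − 7·128 = 188.
Buyers' price falls by p* − pb = 141 − 128 = 13; sellers' price rises by ps − p* = 155 − 141 = 14.
So producers capture 14/27 = 14/27 of each unit of subsidy.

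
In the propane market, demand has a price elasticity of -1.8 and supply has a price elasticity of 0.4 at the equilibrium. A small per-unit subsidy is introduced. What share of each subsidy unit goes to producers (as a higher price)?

For a small subsidy around the equilibrium, the benefit split depends on the relative slopes, which at a point are proportional to the elasticities.
Buyer share = εs/(εs + |εd|) = 0.4/(0.4 + 1.8) = 2/11; seller share = |εd|/(εs + |εd|) = 9/11.
So producers capture 9/11 of the subsidy.

Producer share = 9/11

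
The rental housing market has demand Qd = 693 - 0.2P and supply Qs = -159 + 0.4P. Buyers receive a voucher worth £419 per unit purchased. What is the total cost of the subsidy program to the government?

Government cost = 2921687/15

Pre-subsidy: 693 - 0.2P = -159 + 0.4P gives P* = 1420, Q* = 409.
With the rebate, buyers effectively pay Pb = Ps − 419, where Ps is the price sellers receive.
Demand in terms of Ps becomes Qd = 693 − 0.2(Ps − 419) = 776.8 - 0.2Ps. Setting this equal to supply: 776.8 - 0.2Ps = -159 + 0.4Ps, so Ps = 4679/3.
Buyers pay Pb = 4679/3 − 419 = 3422/3; Q' = -159 + 0.4·(4679/3) = 6973/15.
Government outlay = subsidy × quantity = 419 × 6973/15 = 2921687/15.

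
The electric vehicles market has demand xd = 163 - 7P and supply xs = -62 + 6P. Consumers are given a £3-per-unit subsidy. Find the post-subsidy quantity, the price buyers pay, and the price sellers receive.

Pre-subsidy: 163 - 7P = -62 + 6P gives P* = 225/13, x* = 544/13.
With the rebate, buyers effectively pay Pb = Ps − 3, where Ps is the price sellers receive.
Demand in terms of Ps becomes xd = 163 − 7(Ps − 3) = 184 - 7Ps. Setting this equal to supply: 184 - 7Ps = -62 + 6Ps, so Ps = 246/13.
Buyers pay Pb = 246/13 − 3 = 207/13; x' = -62 + 6·(246/13) = 670/13.

x' = 670/13; buyers pay 207/13; sellers receive 246/13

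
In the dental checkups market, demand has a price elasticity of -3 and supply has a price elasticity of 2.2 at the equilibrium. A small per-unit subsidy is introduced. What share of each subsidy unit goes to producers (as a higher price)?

For a small subsidy around the equilibrium, the benefit split depends on the relative slopes, which at a point are proportional to the elasticities.
Buyer share = εs/(εs + |εd|) = 2.2/(2.2 + 3) = 11/26; seller share = |εd|/(εs + |εd|) = 15/26.
So producers capture 15/26 of the subsidy.

Producer share = 15/26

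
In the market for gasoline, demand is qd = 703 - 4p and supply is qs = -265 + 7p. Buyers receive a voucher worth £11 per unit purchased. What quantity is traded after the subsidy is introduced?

Pre-subsidy: 703 - 4p = -265 + 7p gives p* = 88, q* = 351.
With the rebate, buyers effectively pay pb = ps − 11, where ps is the price sellers receive.
Demand in terms of ps becomes qd = 703 − 4(ps − 11) = 747 - 4ps. Setting this equal to supply: 747 - 4ps = -265 + 7ps, so ps = 92.
Buyers pay pb = 92 − 11 = 81; q' = -265 + 7·92 = 379.

q' = 379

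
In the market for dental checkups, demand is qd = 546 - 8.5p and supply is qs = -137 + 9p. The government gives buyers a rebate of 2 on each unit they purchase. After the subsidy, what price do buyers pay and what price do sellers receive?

Pre-subsidy: 546 - 8.5p = -137 + 9p gives p* = 1366/35, q* = 7499/35.
With the rebate, buyers effectively pay pb = ps − 2, where ps is the price sellers receive.
Demand in terms of ps becomes qd = 546 − 8.5(ps − 2) = 563 - 8.5ps. Setting this equal to supply: 563 - 8.5ps = -137 + 9ps, so ps = 40.
Buyers pay pb = 40 − 2 = 38; q' = -137 + 9·40 = 223.

Buyers pay 38; sellers receive 40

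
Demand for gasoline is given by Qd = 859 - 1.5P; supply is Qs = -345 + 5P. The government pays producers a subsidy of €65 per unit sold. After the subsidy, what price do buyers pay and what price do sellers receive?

Pre-subsidy: 859 - 1.5P = -345 + 5P gives P* = 2408/13, Q* = 7555/13.
With the subsidy, sellers receive Ps = Pb + 65 for each unit, where Pb is the price buyers pay.
Supply in terms of Pb becomes Qs = -345 + 5(Pb + 65) = -20 + 5Pb. Setting this equal to demand: 859 - 1.5Pb = -20 + 5Pb, so Pb = 1758/13.
Sellers receive Ps = 1758/13 + 65 = 2603/13; Q' = 859 − 1.5·(1758/13) = 8530/13.

Buyers pay 1758/13; sellers receive 2603/13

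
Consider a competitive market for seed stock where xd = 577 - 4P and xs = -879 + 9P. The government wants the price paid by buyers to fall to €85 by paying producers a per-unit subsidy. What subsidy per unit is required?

Required subsidy s = €39 per unit

At a buyer price of 85, quantity demanded is 577 − 4·85 = 237.
Sellers supply 237 only when they receive Ps with -879 + 9·Ps = 237, i.e. Ps = 124.
s = Ps − Pb = 124 − 85 = 39.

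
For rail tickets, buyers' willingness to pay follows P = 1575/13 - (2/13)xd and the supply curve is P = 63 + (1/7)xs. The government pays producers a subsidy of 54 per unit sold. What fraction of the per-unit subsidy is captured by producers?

Pre-subsidy: 1575/13 - (2/13)x = 63 + (1/7)x gives x* = 196 and P* = 91.
With the subsidy, sellers receive Ps = Pb + 54 for each unit, where Pb is the price buyers pay.
On the curves, Pb = 1575/13 - (2/13)x and Ps = 63 + (1/7)x; the wedge Ps − Pb = 54 gives 63 + (1/7)x − (1575/13 - (2/13)x) = 54, so x' = 378.
Then Pb = 1575/13 − (2/13)·378 = 63 and Ps = 63 + (1/7)·378 = 117.
Buyers' price falls by P* − Pb = 91 − 63 = 28; sellers' price rises by Ps − P* = 117 − 91 = 26.
So producers capture 26/54 = 13/27 of each unit of subsidy.

Producer share = 13/27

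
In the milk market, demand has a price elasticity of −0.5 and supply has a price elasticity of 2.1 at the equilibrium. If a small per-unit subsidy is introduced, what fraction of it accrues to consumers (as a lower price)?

Consumer share = 21/26

For a small subsidy around the equilibrium, the benefit split depends on the relative slopes, which at a point are proportional to the elasticities.
Buyer share = εs/(εs + |εd|) = 2.1/(2.1 + 0.5) = 21/26; seller share = |εd|/(εs + |εd|) = 5/26.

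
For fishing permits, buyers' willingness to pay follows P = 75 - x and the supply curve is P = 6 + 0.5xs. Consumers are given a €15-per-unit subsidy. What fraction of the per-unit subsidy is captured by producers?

Producer share = 1/3

Pre-subsidy: 75 - x = 6 + 0.5x gives x* = 46 and P* = 29.
With the rebate, buyers effectively pay Pb = Ps − 15, where Ps is the price sellers receive.
On the curves, Pb = 75 - x and Ps = 6 + 0.5x; the wedge Ps − Pb = 15 gives 6 + 0.5x − (75 - x) = 15, so x' = 56.
Then Pb = 75 − 1·56 = 19 and Ps = 6 + 0.5·56 = 34.
Buyers' price falls by P* − Pb = 29 − 19 = 10; sellers' price rises by Ps − P* = 34 − 29 = 5.
So producers capture 5/15 = 1/3 of each unit of subsidy.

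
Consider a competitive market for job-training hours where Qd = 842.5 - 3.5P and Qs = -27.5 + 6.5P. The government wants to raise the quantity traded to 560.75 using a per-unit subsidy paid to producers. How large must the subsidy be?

At Q = 560.75, invert demand for the buyer price: Pb = (842.5 − 560.75)/3.5 = 80.5; invert supply for the seller price: Ps = (560.75 − (-27.5))/6.5 = 90.5.
The subsidy must fill the gap: s = Ps − Pb = 90.5 − 80.5 = 10.

Required subsidy s = 10 per unit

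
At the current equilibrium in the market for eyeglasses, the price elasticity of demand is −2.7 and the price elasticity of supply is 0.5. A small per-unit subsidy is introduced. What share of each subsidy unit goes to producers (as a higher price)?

For a small subsidy around the equilibrium, the benefit split depends on the relative slopes, which at a point are proportional to the elasticities.
Buyer share = εs/(εs + |εd|) = 0.5/(0.5 + 2.7) = 0.15625; seller share = |εd|/(εs + |εd|) = 0.84375.
So producers capture 0.84375 of the subsidy.

Producer share = 0.84375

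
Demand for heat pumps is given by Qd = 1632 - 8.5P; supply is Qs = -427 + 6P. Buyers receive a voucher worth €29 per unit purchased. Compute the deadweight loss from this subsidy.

Deadweight loss = €1479

Pre-subsidy: 1632 - 8.5P = -427 + 6P gives P* = 142, Q* = 425.
With the rebate, buyers effectively pay Pb = Ps − 29, where Ps is the price sellers receive.
Demand in terms of Ps becomes Qd = 1632 − 8.5(Ps − 29) = 1878.5 - 8.5Ps. Setting this equal to supply: 1878.5 - 8.5Ps = -427 + 6Ps, so Ps = 159.
Buyers pay Pb = 159 − 29 = 130; Q' = -427 + 6·159 = 527.
The subsidy expands output by 527 − 425 = 102 past the efficient level; on those units the gap between marginal cost and willingness to pay runs from 0 up to 29.
DWL = ½ × 29 × 102 = 1479.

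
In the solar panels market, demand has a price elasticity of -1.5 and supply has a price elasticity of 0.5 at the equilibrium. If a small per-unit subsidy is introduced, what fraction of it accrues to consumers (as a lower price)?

Consumer share = 0.25

For a small subsidy around the equilibrium, the benefit split depends on the relative slopes, which at a point are proportional to the elasticities.
Buyer share = εs/(εs + |εd|) = 0.5/(0.5 + 1.5) = 0.25; seller share = |εd|/(εs + |εd|) = 0.75.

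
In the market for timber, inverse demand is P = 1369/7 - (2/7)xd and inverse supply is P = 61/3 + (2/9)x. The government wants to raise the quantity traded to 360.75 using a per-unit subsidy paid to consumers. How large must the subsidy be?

At x = 360.75, from the demand curve buyers pay Pb = 1369/7 − (2/7)·360.75 = 92.5; from the supply curve sellers need Ps = 61/3 + (2/9)·360.75 = 100.5.
The subsidy must fill the gap: s = Ps − Pb = 100.5 − 92.5 = 8.

Required subsidy s = 8 per unit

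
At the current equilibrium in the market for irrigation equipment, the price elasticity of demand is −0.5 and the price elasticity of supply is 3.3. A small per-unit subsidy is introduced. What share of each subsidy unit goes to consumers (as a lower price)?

For a small subsidy around the equilibrium, the benefit split depends on the relative slopes, which at a point are proportional to the elasticities.
Buyer share = εs/(εs + |εd|) = 3.3/(3.3 + 0.5) = 33/38; seller share = |εd|/(εs + |εd|) = 5/38.

Consumer share = 33/38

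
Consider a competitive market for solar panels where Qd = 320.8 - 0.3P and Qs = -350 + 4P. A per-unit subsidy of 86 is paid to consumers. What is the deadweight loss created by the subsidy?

Deadweight loss = 1032

Pre-subsidy: 320.8 - 0.3P = -350 + 4P gives P* = 156, Q* = 274.
With the rebate, buyers effectively pay Pb = Ps − 86, where Ps is the price sellers receive.
Demand in terms of Ps becomes Qd = 320.8 − 0.3(Ps − 86) = 346.6 - 0.3Ps. Setting this equal to supply: 346.6 - 0.3Ps = -350 + 4Ps, so Ps = 162.
Buyers pay Pb = 162 − 86 = 76; Q' = -350 + 4·162 = 298.
The subsidy expands output by 298 − 274 = 24 past the efficient level; on those units the gap between marginal cost and willingness to pay runs from 0 up to 86.
DWL = ½ × 86 × 24 = 1032.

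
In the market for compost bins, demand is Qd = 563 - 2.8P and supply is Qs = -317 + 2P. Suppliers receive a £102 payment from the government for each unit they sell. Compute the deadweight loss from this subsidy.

Pre-subsidy: 563 - 2.8P = -317 + 2P gives P* = 550/3, Q* = 149/3.
With the subsidy, sellers receive Ps = Pb + 102 for each unit, where Pb is the price buyers pay.
Supply in terms of Pb becomes Qs = -317 + 2(Pb + 102) = -113 + 2Pb. Setting this equal to demand: 563 - 2.8Pb = -113 + 2Pb, so Pb = 845/6.
Sellers receive Ps = 845/6 + 102 = 1457/6; Q' = 563 − 2.8·(845/6) = 506/3.
The subsidy expands output by 506/3 − 149/3 = 119 past the efficient level; on those units the gap between marginal cost and willingness to pay runs from 0 up to 102.
DWL = ½ × 102 × 119 = 6069.

Deadweight loss = £6069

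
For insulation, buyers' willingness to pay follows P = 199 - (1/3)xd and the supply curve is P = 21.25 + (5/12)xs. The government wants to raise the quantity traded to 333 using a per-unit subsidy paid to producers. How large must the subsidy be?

Required subsidy s = 72 per unit

At x = 333, from the demand curve buyers pay Pb = 199 − (1/3)·333 = 88; from the supply curve sellers need Ps = 21.25 + (5/12)·333 = 160.
The subsidy must fill the gap: s = Ps − Pb = 160 − 88 = 72.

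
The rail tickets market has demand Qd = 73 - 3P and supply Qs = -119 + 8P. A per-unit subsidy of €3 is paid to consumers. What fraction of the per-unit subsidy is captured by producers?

Producer share = 3/11

Pre-subsidy: 73 - 3P = -119 + 8P gives P* = 192/11, Q* = 227/11.
With the rebate, buyers effectively pay Pb = Ps − 3, where Ps is the price sellers receive.
Demand in terms of Ps becomes Qd = 73 − 3(Ps − 3) = 82 - 3Ps. Setting this equal to supply: 82 - 3Ps = -119 + 8Ps, so Ps = 201/11.
Buyers pay Pb = 201/11 − 3 = 168/11; Q' = -119 + 8·(201/11) = 299/11.
Buyers' price falls by P* − Pb = 192/11 − 168/11 = 24/11; sellers' price rises by Ps − P* = 201/11 − 192/11 = 9/11.
So producers capture (9/11)/3 = 3/11 of each unit of subsidy.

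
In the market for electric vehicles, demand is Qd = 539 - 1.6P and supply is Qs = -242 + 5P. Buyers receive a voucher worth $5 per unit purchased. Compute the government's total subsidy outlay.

Pre-subsidy: 539 - 1.6P = -242 + 5P gives P* = 355/3, Q* = 1049/3.
With the rebate, buyers effectively pay Pb = Ps − 5, where Ps is the price sellers receive.
Demand in terms of Ps becomes Qd = 539 − 1.6(Ps − 5) = 547 - 1.6Ps. Setting this equal to supply: 547 - 1.6Ps = -242 + 5Ps, so Ps = 1315/11.
Buyers pay Pb = 1315/11 − 5 = 1260/11; Q' = -242 + 5·(1315/11) = 3913/11.
Government outlay = subsidy × quantity = 5 × 3913/11 = 19565/11.

Government cost = 19565/11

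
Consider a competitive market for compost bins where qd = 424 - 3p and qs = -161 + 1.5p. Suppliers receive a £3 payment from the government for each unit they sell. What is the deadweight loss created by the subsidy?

Pre-subsidy: 424 - 3p = -161 + 1.5p gives p* = 130, q* = 34.
With the subsidy, sellers receive ps = pb + 3 for each unit, where pb is the price buyers pay.
Supply in terms of pb becomes qs = -161 + 1.5(pb + 3) = -156.5 + 1.5pb. Setting this equal to demand: 424 - 3pb = -156.5 + 1.5pb, so pb = 129.
Sellers receive ps = 129 + 3 = 132; q' = 424 − 3·129 = 37.
The subsidy expands output by 37 − 34 = 3 past the efficient level; on those units the gap between marginal cost and willingness to pay runs from 0 up to 3.
DWL = ½ × 3 × 3 = 4.5.

Deadweight loss = £4.5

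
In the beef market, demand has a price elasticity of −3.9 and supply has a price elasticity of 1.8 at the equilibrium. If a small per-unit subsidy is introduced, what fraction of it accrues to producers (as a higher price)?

Producer share = 13/19

For a small subsidy around the equilibrium, the benefit split depends on the relative slopes, which at a point are proportional to the elasticities.
Buyer share = εs/(εs + |εd|) = 1.8/(1.8 + 3.9) = 6/19; seller share = |εd|/(εs + |εd|) = 13/19.
So producers capture 13/19 of the subsidy.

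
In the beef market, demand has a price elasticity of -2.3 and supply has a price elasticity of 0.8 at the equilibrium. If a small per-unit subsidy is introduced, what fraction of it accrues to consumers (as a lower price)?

Consumer share = 8/31

For a small subsidy around the equilibrium, the benefit split depends on the relative slopes, which at a point are proportional to the elasticities.
Buyer share = εs/(εs + |εd|) = 0.8/(0.8 + 2.3) = 8/31; seller share = |εd|/(εs + |εd|) = 23/31.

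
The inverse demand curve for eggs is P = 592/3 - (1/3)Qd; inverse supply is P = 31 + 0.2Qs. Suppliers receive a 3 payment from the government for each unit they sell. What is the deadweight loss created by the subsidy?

Deadweight loss = 8.4375

Pre-subsidy: 592/3 - (1/3)Q = 31 + 0.2Q gives Q* = 311.875 and P* = 93.375.
With the subsidy, sellers receive Ps = Pb + 3 for each unit, where Pb is the price buyers pay.
On the curves, Pb = 592/3 - (1/3)Q and Ps = 31 + 0.2Q; the wedge Ps − Pb = 3 gives 31 + 0.2Q − (592/3 - (1/3)Q) = 3, so Q' = 317.5.
Then Pb = 592/3 − (1/3)·317.5 = 91.5 and Ps = 31 + 0.2·317.5 = 94.5.
The subsidy expands output by 317.5 − 311.875 = 5.625 past the efficient level; on those units the gap between marginal cost and willingness to pay runs from 0 up to 3.
DWL = ½ × 3 × 5.625 = 8.4375.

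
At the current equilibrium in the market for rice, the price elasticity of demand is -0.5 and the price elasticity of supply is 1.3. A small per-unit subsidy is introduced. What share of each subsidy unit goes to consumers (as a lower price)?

For a small subsidy around the equilibrium, the benefit split depends on the relative slopes, which at a point are proportional to the elasticities.
Buyer share = εs/(εs + |εd|) = 1.3/(1.3 + 0.5) = 13/18; seller share = |εd|/(εs + |εd|) = 5/18.

Consumer share = 13/18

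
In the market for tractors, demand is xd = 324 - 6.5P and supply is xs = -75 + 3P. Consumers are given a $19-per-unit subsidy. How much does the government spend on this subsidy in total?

Pre-subsidy: 324 - 6.5P = -75 + 3P gives P* = 42, x* = 51.
With the rebate, buyers effectively pay Pb = Ps − 19, where Ps is the price sellers receive.
Demand in terms of Ps becomes xd = 324 − 6.5(Ps − 19) = 447.5 - 6.5Ps. Setting this equal to supply: 447.5 - 6.5Ps = -75 + 3Ps, so Ps = 55.
Buyers pay Pb = 55 − 19 = 36; x' = -75 + 3·55 = 90.
Government outlay = subsidy × quantity = 19 × 90 = 1710.

Government cost = $1710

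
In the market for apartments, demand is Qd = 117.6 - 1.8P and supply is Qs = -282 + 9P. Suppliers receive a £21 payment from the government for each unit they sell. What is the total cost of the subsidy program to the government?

Pre-subsidy: 117.6 - 1.8P = -282 + 9P gives P* = 37, Q* = 51.
With the subsidy, sellers receive Ps = Pb + 21 for each unit, where Pb is the price buyers pay.
Supply in terms of Pb becomes Qs = -282 + 9(Pb + 21) = -93 + 9Pb. Setting this equal to demand: 117.6 - 1.8Pb = -93 + 9Pb, so Pb = 19.5.
Sellers receive Ps = 19.5 + 21 = 40.5; Q' = 117.6 − 1.8·19.5 = 82.5.
Government outlay = subsidy × quantity = 21 × 82.5 = 1732.5.

Government cost = £1732.5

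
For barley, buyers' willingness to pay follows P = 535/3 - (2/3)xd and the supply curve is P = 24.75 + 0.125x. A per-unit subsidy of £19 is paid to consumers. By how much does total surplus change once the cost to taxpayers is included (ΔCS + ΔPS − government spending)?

Pre-subsidy: 535/3 - (2/3)x = 24.75 + 0.125x gives x* = 194 and P* = 49.
With the rebate, buyers effectively pay Pb = Ps − 19, where Ps is the price sellers receive.
On the curves, Pb = 535/3 - (2/3)x and Ps = 24.75 + 0.125x; the wedge Ps − Pb = 19 gives 24.75 + 0.125x − (535/3 - (2/3)x) = 19, so x' = 218.
Then Pb = 535/3 − (2/3)·218 = 33 and Ps = 24.75 + 0.125·218 = 52.
ΔCS = ½(194 + 218)(49 − 33) = 3296; ΔPS = ½(194 + 218)(52 − 49) = 618.
Government spending = 19 × 218 = 4142.
Net change = 3296 + 618 − 4142 = -228. The loss equals the DWL triangle ½·19·24.

Net change in total surplus = -£228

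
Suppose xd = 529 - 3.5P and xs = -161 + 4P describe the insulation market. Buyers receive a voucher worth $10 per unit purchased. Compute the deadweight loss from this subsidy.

Pre-subsidy: 529 - 3.5P = -161 + 4P gives P* = 92, x* = 207.
With the rebate, buyers effectively pay Pb = Ps − 10, where Ps is the price sellers receive.
Demand in terms of Ps becomes xd = 529 − 3.5(Ps − 10) = 564 - 3.5Ps. Setting this equal to supply: 564 - 3.5Ps = -161 + 4Ps, so Ps = 290/3.
Buyers pay Pb = 290/3 − 10 = 260/3; x' = -161 + 4·(290/3) = 677/3.
The subsidy expands output by 677/3 − 207 = 56/3 past the efficient level; on those units the gap between marginal cost and willingness to pay runs from 0 up to 10.
DWL = ½ × 10 × 56/3 = 280/3.

Deadweight loss = 280/3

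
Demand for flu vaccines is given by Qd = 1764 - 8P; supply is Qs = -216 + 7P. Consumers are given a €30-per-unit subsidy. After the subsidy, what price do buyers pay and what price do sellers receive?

Pre-subsidy: 1764 - 8P = -216 + 7P gives P* = 132, Q* = 708.
With the rebate, buyers effectively pay Pb = Ps − 30, where Ps is the price sellers receive.
Demand in terms of Ps becomes Qd = 1764 − 8(Ps − 30) = 2004 - 8Ps. Setting this equal to supply: 2004 - 8Ps = -216 + 7Ps, so Ps = 148.
Buyers pay Pb = 148 − 30 = 118; Q' = -216 + 7·148 = 820.

Buyers pay €118; sellers receive €148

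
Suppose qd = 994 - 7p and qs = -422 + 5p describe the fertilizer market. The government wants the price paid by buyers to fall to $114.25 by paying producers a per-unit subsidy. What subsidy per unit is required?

Required subsidy s = $9 per unit

At a buyer price of 114.25, quantity demanded is 994 − 7·114.25 = 194.25.
Sellers supply 194.25 only when they receive ps with -422 + 5·ps = 194.25, i.e. ps = 123.25.
s = ps − pb = 123.25 − 114.25 = 9.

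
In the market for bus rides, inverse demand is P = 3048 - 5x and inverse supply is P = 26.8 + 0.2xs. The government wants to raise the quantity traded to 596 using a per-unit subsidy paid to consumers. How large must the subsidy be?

At x = 596, from the demand curve buyers pay Pb = 3048 − 5·596 = 68; from the supply curve sellers need Ps = 26.8 + 0.2·596 = 146.
The subsidy must fill the gap: s = Ps − Pb = 146 − 68 = 78.

Required subsidy s = 78 per unit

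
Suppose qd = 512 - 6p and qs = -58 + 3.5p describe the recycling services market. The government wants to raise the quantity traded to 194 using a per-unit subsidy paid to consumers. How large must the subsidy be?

Required subsidy s = 19 per unit

At q = 194, invert demand for the buyer price: pb = (512 − 194)/6 = 53; invert supply for the seller price: ps = (194 − (-58))/3.5 = 72.
The subsidy must fill the gap: s = ps − pb = 72 − 53 = 19.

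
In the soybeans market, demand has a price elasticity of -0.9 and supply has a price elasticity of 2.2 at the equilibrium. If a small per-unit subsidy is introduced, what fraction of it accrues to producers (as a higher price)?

For a small subsidy around the equilibrium, the benefit split depends on the relative slopes, which at a point are proportional to the elasticities.
Buyer share = εs/(εs + |εd|) = 2.2/(2.2 + 0.9) = 22/31; seller share = |εd|/(εs + |εd|) = 9/31.
So producers capture 9/31 of the subsidy.

Producer share = 9/31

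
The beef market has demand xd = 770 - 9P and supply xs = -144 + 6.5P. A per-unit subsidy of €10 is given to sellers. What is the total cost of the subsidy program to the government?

Government cost = 85880/31

Pre-subsidy: 770 - 9P = -144 + 6.5P gives P* = 1828/31, x* = 7418/31.
With the subsidy, sellers receive Ps = Pb + 10 for each unit, where Pb is the price buyers pay.
Supply in terms of Pb becomes xs = -144 + 6.5(Pb + 10) = -79 + 6.5Pb. Setting this equal to demand: 770 - 9Pb = -79 + 6.5Pb, so Pb = 1698/31.
Sellers receive Ps = 1698/31 + 10 = 2008/31; x' = 770 − 9·(1698/31) = 8588/31.
Government outlay = subsidy × quantity = 10 × 8588/31 = 85880/31.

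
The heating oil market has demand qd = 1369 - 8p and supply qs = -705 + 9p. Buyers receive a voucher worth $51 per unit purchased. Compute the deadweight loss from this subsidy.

Deadweight loss = $5508

Pre-subsidy: 1369 - 8p = -705 + 9p gives p* = 122, q* = 393.
With the rebate, buyers effectively pay pb = ps − 51, where ps is the price sellers receive.
Demand in terms of ps becomes qd = 1369 − 8(ps − 51) = 1777 - 8ps. Setting this equal to supply: 1777 - 8ps = -705 + 9ps, so ps = 146.
Buyers pay pb = 146 − 51 = 95; q' = -705 + 9·146 = 609.
The subsidy expands output by 609 − 393 = 216 past the efficient level; on those units the gap between marginal cost and willingness to pay runs from 0 up to 51.
DWL = ½ × 51 × 216 = 5508.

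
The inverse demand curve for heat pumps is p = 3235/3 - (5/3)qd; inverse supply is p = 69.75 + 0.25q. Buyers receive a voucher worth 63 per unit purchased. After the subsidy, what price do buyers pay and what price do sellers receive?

Pre-subsidy: 3235/3 - (5/3)q = 69.75 + 0.25q gives q* = 12103/23 and p* = 4630/23.
With the rebate, buyers effectively pay pb = ps − 63, where ps is the price sellers receive.
On the curves, pb = 3235/3 - (5/3)q and ps = 69.75 + 0.25q; the wedge ps − pb = 63 gives 69.75 + 0.25q − (3235/3 - (5/3)q) = 63, so q' = 12859/23.
Then pb = 3235/3 − (5/3)·(12859/23) = 3370/23 and ps = 69.75 + 0.25·(12859/23) = 4819/23.

Buyers pay 3370/23; sellers receive 4819/23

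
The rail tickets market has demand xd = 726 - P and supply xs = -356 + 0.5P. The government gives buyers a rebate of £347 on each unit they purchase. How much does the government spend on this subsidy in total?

Government cost = 125267/3

Pre-subsidy: 726 - P = -356 + 0.5P gives P* = 2164/3, x* = 14/3.
With the rebate, buyers effectively pay Pb = Ps − 347, where Ps is the price sellers receive.
Demand in terms of Ps becomes xd = 726 − 1(Ps − 347) = 1073 - Ps. Setting this equal to supply: 1073 - Ps = -356 + 0.5Ps, so Ps = 2858/3.
Buyers pay Pb = 2858/3 − 347 = 1817/3; x' = -356 + 0.5·(2858/3) = 361/3.
Government outlay = subsidy × quantity = 347 × 361/3 = 125267/3.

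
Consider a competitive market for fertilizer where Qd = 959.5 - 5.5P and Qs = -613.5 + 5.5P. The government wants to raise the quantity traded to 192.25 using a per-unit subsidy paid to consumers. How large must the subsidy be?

At Q = 192.25, invert demand for the buyer price: Pb = (959.5 − 192.25)/5.5 = 139.5; invert supply for the seller price: Ps = (192.25 − (-613.5))/5.5 = 146.5.
The subsidy must fill the gap: s = Ps − Pb = 146.5 − 139.5 = 7.

Required subsidy s = 7 per unit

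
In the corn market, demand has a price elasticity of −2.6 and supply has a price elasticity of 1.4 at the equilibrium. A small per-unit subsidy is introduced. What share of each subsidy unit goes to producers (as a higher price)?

Producer share = 0.65

For a small subsidy around the equilibrium, the benefit split depends on the relative slopes, which at a point are proportional to the elasticities.
Buyer share = εs/(εs + |εd|) = 1.4/(1.4 + 2.6) = 0.35; seller share = |εd|/(εs + |εd|) = 0.65.
So producers capture 0.65 of the subsidy.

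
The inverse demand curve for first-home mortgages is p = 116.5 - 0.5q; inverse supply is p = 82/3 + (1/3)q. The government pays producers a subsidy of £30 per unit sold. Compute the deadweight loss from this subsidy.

Pre-subsidy: 116.5 - 0.5q = 82/3 + (1/3)q gives q* = 107 and p* = 63.
With the subsidy, sellers receive ps = pb + 30 for each unit, where pb is the price buyers pay.
On the curves, pb = 116.5 - 0.5q and ps = 82/3 + (1/3)q; the wedge ps − pb = 30 gives 82/3 + (1/3)q − (116.5 - 0.5q) = 30, so q' = 143.
Then pb = 116.5 − 0.5·143 = 45 and ps = 82/3 + (1/3)·143 = 75.
The subsidy expands output by 143 − 107 = 36 past the efficient level; on those units the gap between marginal cost and willingness to pay runs from 0 up to 30.
DWL = ½ × 30 × 36 = 540.

Deadweight loss = £540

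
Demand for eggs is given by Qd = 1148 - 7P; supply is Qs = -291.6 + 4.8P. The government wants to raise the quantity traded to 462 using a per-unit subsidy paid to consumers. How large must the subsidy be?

At Q = 462, invert demand for the buyer price: Pb = (1148 − 462)/7 = 98; invert supply for the seller price: Ps = (462 − (-291.6))/4.8 = 157.
The subsidy must fill the gap: s = Ps − Pb = 157 − 98 = 59.

Required subsidy s = 59 per unit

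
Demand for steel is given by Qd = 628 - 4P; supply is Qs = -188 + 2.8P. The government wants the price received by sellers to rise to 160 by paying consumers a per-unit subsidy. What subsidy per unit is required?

At a seller price of 160, quantity supplied is -188 + 2.8·160 = 260.
Buyers absorb 260 only when they pay Pb with 628 − 4·Pb = 260, i.e. Pb = 92.
s = Ps − Pb = 160 − 92 = 68.

Required subsidy s = 68 per unit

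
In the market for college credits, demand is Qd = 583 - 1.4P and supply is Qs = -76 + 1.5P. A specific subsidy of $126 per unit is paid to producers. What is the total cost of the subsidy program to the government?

Pre-subsidy: 583 - 1.4P = -76 + 1.5P gives P* = 6590/29, Q* = 7681/29.
With the subsidy, sellers receive Ps = Pb + 126 for each unit, where Pb is the price buyers pay.
Supply in terms of Pb becomes Qs = -76 + 1.5(Pb + 126) = 113 + 1.5Pb. Setting this equal to demand: 583 - 1.4Pb = 113 + 1.5Pb, so Pb = 4700/29.
Sellers receive Ps = 4700/29 + 126 = 8354/29; Q' = 583 − 1.4·(4700/29) = 10327/29.
Government outlay = subsidy × quantity = 126 × 10327/29 = 1301202/29.

Government cost = 1301202/29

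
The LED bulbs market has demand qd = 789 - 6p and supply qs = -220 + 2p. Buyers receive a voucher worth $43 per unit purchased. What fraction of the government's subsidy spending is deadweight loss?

DWL / government spending = 1/3

Pre-subsidy: 789 - 6p = -220 + 2p gives p* = 126.125, q* = 32.25.
With the rebate, buyers effectively pay pb = ps − 43, where ps is the price sellers receive.
Demand in terms of ps becomes qd = 789 − 6(ps − 43) = 1047 - 6ps. Setting this equal to supply: 1047 - 6ps = -220 + 2ps, so ps = 158.375.
Buyers pay pb = 158.375 − 43 = 115.375; q' = -220 + 2·158.375 = 96.75.
ΔCS = ½(32.25 + 96.75)(126.125 − 115.375) = 693.375; ΔPS = ½(32.25 + 96.75)(158.375 − 126.125) = 2080.125.
Government spending = 43 × 96.75 = 4160.25.
DWL = ½ × 43 × (96.75 − 32.25) = 1386.75; fraction = 1386.75 / 4160.25 = 1/3.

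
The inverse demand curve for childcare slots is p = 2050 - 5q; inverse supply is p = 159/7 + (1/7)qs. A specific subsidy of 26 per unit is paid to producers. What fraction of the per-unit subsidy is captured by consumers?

Consumer share = 35/36

Pre-subsidy: 2050 - 5q = 159/7 + (1/7)q gives q* = 14191/36 and p* = 2845/36.
With the subsidy, sellers receive ps = pb + 26 for each unit, where pb is the price buyers pay.
On the curves, pb = 2050 - 5q and ps = 159/7 + (1/7)q; the wedge ps − pb = 26 gives 159/7 + (1/7)q − (2050 - 5q) = 26, so q' = 399.25.
Then pb = 2050 − 5·399.25 = 53.75 and ps = 159/7 + (1/7)·399.25 = 79.75.
Buyers' price falls by p* − pb = 2845/36 − 53.75 = 455/18; sellers' price rises by ps − p* = 79.75 − 2845/36 = 13/18.
So consumers capture (455/18)/26 = 35/36 of each unit of subsidy.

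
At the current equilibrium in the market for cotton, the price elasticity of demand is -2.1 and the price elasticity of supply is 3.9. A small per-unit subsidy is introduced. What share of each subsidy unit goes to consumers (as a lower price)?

For a small subsidy around the equilibrium, the benefit split depends on the relative slopes, which at a point are proportional to the elasticities.
Buyer share = εs/(εs + |εd|) = 3.9/(3.9 + 2.1) = 0.65; seller share = |εd|/(εs + |εd|) = 0.35.

Consumer share = 0.65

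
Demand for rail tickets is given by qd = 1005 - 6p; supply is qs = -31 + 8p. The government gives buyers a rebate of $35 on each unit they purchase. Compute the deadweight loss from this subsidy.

Pre-subsidy: 1005 - 6p = -31 + 8p gives p* = 74, q* = 561.
With the rebate, buyers effectively pay pb = ps − 35, where ps is the price sellers receive.
Demand in terms of ps becomes qd = 1005 − 6(ps − 35) = 1215 - 6ps. Setting this equal to supply: 1215 - 6ps = -31 + 8ps, so ps = 89.
Buyers pay pb = 89 − 35 = 54; q' = -31 + 8·89 = 681.
The subsidy expands output by 681 − 561 = 120 past the efficient level; on those units the gap between marginal cost and willingness to pay runs from 0 up to 35.
DWL = ½ × 35 × 120 = 2100.

Deadweight loss = $2100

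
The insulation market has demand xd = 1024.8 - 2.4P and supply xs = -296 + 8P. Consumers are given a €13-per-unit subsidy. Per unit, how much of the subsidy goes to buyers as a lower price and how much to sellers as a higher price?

Pre-subsidy: 1024.8 - 2.4P = -296 + 8P gives P* = 127, x* = 720.
With the rebate, buyers effectively pay Pb = Ps − 13, where Ps is the price sellers receive.
Demand in terms of Ps becomes xd = 1024.8 − 2.4(Ps − 13) = 1056 - 2.4Ps. Setting this equal to supply: 1056 - 2.4Ps = -296 + 8Ps, so Ps = 130.
Buyers pay Pb = 130 − 13 = 117; x' = -296 + 8·130 = 744.
Buyers' price falls by P* − Pb = 127 − 117 = 10; sellers' price rises by Ps − P* = 130 − 127 = 3.

Buyers gain €10 per unit; sellers gain €3 per unit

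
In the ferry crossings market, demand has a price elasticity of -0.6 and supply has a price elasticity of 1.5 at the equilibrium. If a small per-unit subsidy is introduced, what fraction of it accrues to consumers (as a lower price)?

For a small subsidy around the equilibrium, the benefit split depends on the relative slopes, which at a point are proportional to the elasticities.
Buyer share = εs/(εs + |εd|) = 1.5/(1.5 + 0.6) = 5/7; seller share = |εd|/(εs + |εd|) = 2/7.

Consumer share = 5/7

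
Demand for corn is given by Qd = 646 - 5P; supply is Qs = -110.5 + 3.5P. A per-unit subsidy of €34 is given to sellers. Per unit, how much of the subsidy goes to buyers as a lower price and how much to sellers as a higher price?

Buyers gain €14 per unit; sellers gain €20 per unit

Pre-subsidy: 646 - 5P = -110.5 + 3.5P gives P* = 89, Q* = 201.
With the subsidy, sellers receive Ps = Pb + 34 for each unit, where Pb is the price buyers pay.
Supply in terms of Pb becomes Qs = -110.5 + 3.5(Pb + 34) = 8.5 + 3.5Pb. Setting this equal to demand: 646 - 5Pb = 8.5 + 3.5Pb, so Pb = 75.
Sellers receive Ps = 75 + 34 = 109; Q' = 646 − 5·75 = 271.
Buyers' price falls by P* − Pb = 89 − 75 = 14; sellers' price rises by Ps − P* = 109 − 89 = 20.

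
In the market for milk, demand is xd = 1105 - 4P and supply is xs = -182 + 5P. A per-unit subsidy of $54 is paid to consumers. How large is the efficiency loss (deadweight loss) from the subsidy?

Pre-subsidy: 1105 - 4P = -182 + 5P gives P* = 143, x* = 533.
With the rebate, buyers effectively pay Pb = Ps − 54, where Ps is the price sellers receive.
Demand in terms of Ps becomes xd = 1105 − 4(Ps − 54) = 1321 - 4Ps. Setting this equal to supply: 1321 - 4Ps = -182 + 5Ps, so Ps = 167.
Buyers pay Pb = 167 − 54 = 113; x' = -182 + 5·167 = 653.
The subsidy expands output by 653 − 533 = 120 past the efficient level; on those units the gap between marginal cost and willingness to pay runs from 0 up to 54.
DWL = ½ × 54 × 120 = 3240.

Deadweight loss = $3240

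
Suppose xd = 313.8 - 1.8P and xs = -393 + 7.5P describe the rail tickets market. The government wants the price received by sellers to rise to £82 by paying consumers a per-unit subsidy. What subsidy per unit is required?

At a seller price of 82, quantity supplied is -393 + 7.5·82 = 222.
Buyers absorb 222 only when they pay Pb with 313.8 − 1.8·Pb = 222, i.e. Pb = 51.
s = Ps − Pb = 82 − 51 = 31.

Required subsidy s = £31 per unit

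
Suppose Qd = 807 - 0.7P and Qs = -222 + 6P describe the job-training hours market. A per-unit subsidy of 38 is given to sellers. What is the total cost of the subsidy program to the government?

Government cost = 1841556/67

Pre-subsidy: 807 - 0.7P = -222 + 6P gives P* = 10290/67, Q* = 46866/67.
With the subsidy, sellers receive Ps = Pb + 38 for each unit, where Pb is the price buyers pay.
Supply in terms of Pb becomes Qs = -222 + 6(Pb + 38) = 6 + 6Pb. Setting this equal to demand: 807 - 0.7Pb = 6 + 6Pb, so Pb = 8010/67.
Sellers receive Ps = 8010/67 + 38 = 10556/67; Q' = 807 − 0.7·(8010/67) = 48462/67.
Government outlay = subsidy × quantity = 38 × 48462/67 = 1841556/67.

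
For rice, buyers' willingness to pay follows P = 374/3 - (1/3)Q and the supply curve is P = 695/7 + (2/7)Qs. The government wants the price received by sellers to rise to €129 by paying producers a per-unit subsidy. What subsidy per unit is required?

At a seller price of 129, quantity supplied is -347.5 + 3.5·129 = 104.
Buyers absorb 104 only when they pay Pb = 374/3 − (1/3)·104 = 90.
s = Ps − Pb = 129 − 90 = 39.

Required subsidy s = €39 per unit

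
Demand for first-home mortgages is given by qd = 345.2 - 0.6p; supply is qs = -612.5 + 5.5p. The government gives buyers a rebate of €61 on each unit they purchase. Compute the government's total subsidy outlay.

Government cost = €17324

Pre-subsidy: 345.2 - 0.6p = -612.5 + 5.5p gives p* = 157, q* = 251.
With the rebate, buyers effectively pay pb = ps − 61, where ps is the price sellers receive.
Demand in terms of ps becomes qd = 345.2 − 0.6(ps − 61) = 381.8 - 0.6ps. Setting this equal to supply: 381.8 - 0.6ps = -612.5 + 5.5ps, so ps = 163.
Buyers pay pb = 163 − 61 = 102; q' = -612.5 + 5.5·163 = 284.
Government outlay = subsidy × quantity = 61 × 284 = 17324.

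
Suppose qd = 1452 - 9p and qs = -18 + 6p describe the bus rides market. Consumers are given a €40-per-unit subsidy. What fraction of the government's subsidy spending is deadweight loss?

Pre-subsidy: 1452 - 9p = -18 + 6p gives p* = 98, q* = 570.
With the rebate, buyers effectively pay pb = ps − 40, where ps is the price sellers receive.
Demand in terms of ps becomes qd = 1452 − 9(ps − 40) = 1812 - 9ps. Setting this equal to supply: 1812 - 9ps = -18 + 6ps, so ps = 122.
Buyers pay pb = 122 − 40 = 82; q' = -18 + 6·122 = 714.
ΔCS = ½(570 + 714)(98 − 82) = 10272; ΔPS = ½(570 + 714)(122 − 98) = 15408.
Government spending = 40 × 714 = 28560.
DWL = ½ × 40 × (714 − 570) = 2880; fraction = 2880 / 28560 = 12/119.

DWL / government spending = 12/119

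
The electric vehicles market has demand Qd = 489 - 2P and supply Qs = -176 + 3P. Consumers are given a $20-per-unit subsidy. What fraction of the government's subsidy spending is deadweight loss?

Pre-subsidy: 489 - 2P = -176 + 3P gives P* = 133, Q* = 223.
With the rebate, buyers effectively pay Pb = Ps − 20, where Ps is the price sellers receive.
Demand in terms of Ps becomes Qd = 489 − 2(Ps − 20) = 529 - 2Ps. Setting this equal to supply: 529 - 2Ps = -176 + 3Ps, so Ps = 141.
Buyers pay Pb = 141 − 20 = 121; Q' = -176 + 3·141 = 247.
ΔCS = ½(223 + 247)(133 − 121) = 2820; ΔPS = ½(223 + 247)(141 − 133) = 1880.
Government spending = 20 × 247 = 4940.
DWL = ½ × 20 × (247 − 223) = 240; fraction = 240 / 4940 = 12/247.

DWL / government spending = 12/247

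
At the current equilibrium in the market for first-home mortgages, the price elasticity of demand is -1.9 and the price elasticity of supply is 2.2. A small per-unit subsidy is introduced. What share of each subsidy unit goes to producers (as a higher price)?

For a small subsidy around the equilibrium, the benefit split depends on the relative slopes, which at a point are proportional to the elasticities.
Buyer share = εs/(εs + |εd|) = 2.2/(2.2 + 1.9) = 22/41; seller share = |εd|/(εs + |εd|) = 19/41.
So producers capture 19/41 of the subsidy.

Producer share = 19/41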